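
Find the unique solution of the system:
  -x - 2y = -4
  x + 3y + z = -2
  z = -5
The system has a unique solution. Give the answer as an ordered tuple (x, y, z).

(6, -1, -5)

Form the augmented matrix and row-reduce:
  [ -1  -2  0  |  -4 ]
  [  1   3  1  |  -2 ]
  [  0   0  1  |  -5 ]
R1 -> -1·R1
  [ 1  2  0  |   4 ]
  [ 1  3  1  |  -2 ]
  [ 0  0  1  |  -5 ]
R2 -> R2 − R1
  [ 1  2  0  |   4 ]
  [ 0  1  1  |  -6 ]
  [ 0  0  1  |  -5 ]
R2 -> R2 − R3
  [ 1  2  0  |   4 ]
  [ 0  1  0  |  -1 ]
  [ 0  0  1  |  -5 ]
R1 -> R1 − 2·R2
  [ 1  0  0  |   6 ]
  [ 0  1  0  |  -1 ]
  [ 0  0  1  |  -5 ]
Reading off the last column: x = 6, y = -1, z = -5.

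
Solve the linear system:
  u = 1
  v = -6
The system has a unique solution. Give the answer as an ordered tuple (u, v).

(1, -6)

Form the augmented matrix and row-reduce:
  [ 1  0  |   1 ]
  [ 0  1  |  -6 ]
Reading off the last column: u = 1, v = -6.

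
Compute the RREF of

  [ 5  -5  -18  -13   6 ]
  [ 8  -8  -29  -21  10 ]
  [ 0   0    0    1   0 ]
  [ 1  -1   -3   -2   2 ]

[[1, -1, 0, 0, 0], [0, 0, 1, 0, 0], [0, 0, 0, 1, 0], [0, 0, 0, 0, 1]]

Multiply ρ1 by 1/5.
  [ 1  -1  -18/5  -13/5  6/5 ]
  [ 8  -8    -29    -21   10 ]
  [ 0   0      0      1    0 ]
  [ 1  -1     -3     -2    2 ]
Subtract 8 times ρ1 from ρ2.
  [ 1  -1  -18/5  -13/5  6/5 ]
  [ 0   0   -1/5   -1/5  2/5 ]
  [ 0   0      0      1    0 ]
  [ 1  -1     -3     -2    2 ]
Subtract ρ1 from ρ4.
  [ 1  -1  -18/5  -13/5  6/5 ]
  [ 0   0   -1/5   -1/5  2/5 ]
  [ 0   0      0      1    0 ]
  [ 0   0    3/5    3/5  4/5 ]
Multiply ρ2 by -5.
  [ 1  -1  -18/5  -13/5  6/5 ]
  [ 0   0      1      1   -2 ]
  [ 0   0      0      1    0 ]
  [ 0   0    3/5    3/5  4/5 ]
Subtract 3/5 times ρ2 from ρ4.
  [ 1  -1  -18/5  -13/5  6/5 ]
  [ 0   0      1      1   -2 ]
  [ 0   0      0      1    0 ]
  [ 0   0      0      0    2 ]
Multiply ρ4 by 1/2.
  [ 1  -1  -18/5  -13/5  6/5 ]
  [ 0   0      1      1   -2 ]
  [ 0   0      0      1    0 ]
  [ 0   0      0      0    1 ]
Add 2 times ρ4 to ρ2.
  [ 1  -1  -18/5  -13/5  6/5 ]
  [ 0   0      1      1    0 ]
  [ 0   0      0      1    0 ]
  [ 0   0      0      0    1 ]
Subtract 6/5 times ρ4 from ρ1.
  [ 1  -1  -18/5  -13/5  0 ]
  [ 0   0      1      1  0 ]
  [ 0   0      0      1  0 ]
  [ 0   0      0      0  1 ]
Subtract ρ3 from ρ2.
  [ 1  -1  -18/5  -13/5  0 ]
  [ 0   0      1      0  0 ]
  [ 0   0      0      1  0 ]
  [ 0   0      0      0  1 ]
Add 13/5 times ρ3 to ρ1.
  [ 1  -1  -18/5  0  0 ]
  [ 0   0      1  0  0 ]
  [ 0   0      0  1  0 ]
  [ 0   0      0  0  1 ]
Add 18/5 times ρ2 to ρ1.
  [ 1  -1  0  0  0 ]
  [ 0   0  1  0  0 ]
  [ 0   0  0  1  0 ]
  [ 0   0  0  0  1 ]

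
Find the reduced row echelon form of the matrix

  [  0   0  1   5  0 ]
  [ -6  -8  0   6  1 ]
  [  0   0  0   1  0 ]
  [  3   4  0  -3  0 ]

[[1, 4/3, 0, 0, 0], [0, 0, 1, 0, 0], [0, 0, 0, 1, 0], [0, 0, 0, 0, 1]]

R1 <-> R2
R1 := -1/6·R1
R4 := R4 − 3·R1
R4 := 2·R4
R1 := R1 + 1/6·R4
R2 := R2 − 5·R3
R1 := R1 + R3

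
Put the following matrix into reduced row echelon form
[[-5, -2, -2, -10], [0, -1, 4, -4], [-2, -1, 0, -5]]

Multiply R1 by -1/5.
  [  1  2/5  2/5   2 ]
  [  0   -1    4  -4 ]
  [ -2   -1    0  -5 ]
Add 2 times R1 to R3.
  [ 1   2/5  2/5   2 ]
  [ 0    -1    4  -4 ]
  [ 0  -1/5  4/5  -1 ]
Multiply R2 by -1.
  [ 1   2/5  2/5   2 ]
  [ 0     1   -4   4 ]
  [ 0  -1/5  4/5  -1 ]
Add 1/5 times R2 to R3.
  [ 1  2/5  2/5     2 ]
  [ 0    1   -4     4 ]
  [ 0    0    0  -1/5 ]
Multiply R3 by -5.
  [ 1  2/5  2/5  2 ]
  [ 0    1   -4  4 ]
  [ 0    0    0  1 ]
Subtract 4 times R3 from R2.
  [ 1  2/5  2/5  2 ]
  [ 0    1   -4  0 ]
  [ 0    0    0  1 ]
Subtract 2 times R3 from R1.
  [ 1  2/5  2/5  0 ]
  [ 0    1   -4  0 ]
  [ 0    0    0  1 ]
Subtract 2/5 times R2 from R1.
  [ 1  0   2  0 ]
  [ 0  1  -4  0 ]
  [ 0  0   0  1 ]

[[1, 0, 2, 0], [0, 1, -4, 0], [0, 0, 0, 1]]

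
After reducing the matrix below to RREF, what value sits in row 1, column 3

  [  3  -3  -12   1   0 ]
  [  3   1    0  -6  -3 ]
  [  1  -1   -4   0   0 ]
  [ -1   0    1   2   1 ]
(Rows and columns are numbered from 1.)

r1 ← 1/3·r1
  [  1  -1  -4  1/3   0 ]
  [  3   1   0   -6  -3 ]
  [  1  -1  -4    0   0 ]
  [ -1   0   1    2   1 ]
r2 ← r2 − 3·r1
  [  1  -1  -4  1/3   0 ]
  [  0   4  12   -7  -3 ]
  [  1  -1  -4    0   0 ]
  [ -1   0   1    2   1 ]
r3 ← r3 − r1
  [  1  -1  -4   1/3   0 ]
  [  0   4  12    -7  -3 ]
  [  0   0   0  -1/3   0 ]
  [ -1   0   1     2   1 ]
r4 ← r4 + r1
  [ 1  -1  -4   1/3   0 ]
  [ 0   4  12    -7  -3 ]
  [ 0   0   0  -1/3   0 ]
  [ 0  -1  -3   7/3   1 ]
r2 ← 1/4·r2
  [ 1  -1  -4   1/3     0 ]
  [ 0   1   3  -7/4  -3/4 ]
  [ 0   0   0  -1/3     0 ]
  [ 0  -1  -3   7/3     1 ]
r4 ← r4 + r2
  [ 1  -1  -4   1/3     0 ]
  [ 0   1   3  -7/4  -3/4 ]
  [ 0   0   0  -1/3     0 ]
  [ 0   0   0  7/12   1/4 ]
r3 ← -3·r3
  [ 1  -1  -4   1/3     0 ]
  [ 0   1   3  -7/4  -3/4 ]
  [ 0   0   0     1     0 ]
  [ 0   0   0  7/12   1/4 ]
r4 ← r4 − 7/12·r3
  [ 1  -1  -4   1/3     0 ]
  [ 0   1   3  -7/4  -3/4 ]
  [ 0   0   0     1     0 ]
  [ 0   0   0     0   1/4 ]
r4 ← 4·r4
  [ 1  -1  -4   1/3     0 ]
  [ 0   1   3  -7/4  -3/4 ]
  [ 0   0   0     1     0 ]
  [ 0   0   0     0     1 ]
r2 ← r2 + 3/4·r4
  [ 1  -1  -4   1/3  0 ]
  [ 0   1   3  -7/4  0 ]
  [ 0   0   0     1  0 ]
  [ 0   0   0     0  1 ]
r2 ← r2 + 7/4·r3
  [ 1  -1  -4  1/3  0 ]
  [ 0   1   3    0  0 ]
  [ 0   0   0    1  0 ]
  [ 0   0   0    0  1 ]
r1 ← r1 − 1/3·r3
  [ 1  -1  -4  0  0 ]
  [ 0   1   3  0  0 ]
  [ 0   0   0  1  0 ]
  [ 0   0   0  0  1 ]
r1 ← r1 + r2
  [ 1  0  -1  0  0 ]
  [ 0  1   3  0  0 ]
  [ 0  0   0  1  0 ]
  [ 0  0   0  0  1 ]

-1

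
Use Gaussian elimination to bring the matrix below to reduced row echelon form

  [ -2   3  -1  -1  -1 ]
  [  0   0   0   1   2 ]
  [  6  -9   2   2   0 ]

Multiply R1 by -1/2.
  [ 1  -3/2  1/2  1/2  1/2 ]
  [ 0     0    0    1    2 ]
  [ 6    -9    2    2    0 ]
Subtract 6 times R1 from R3.
  [ 1  -3/2  1/2  1/2  1/2 ]
  [ 0     0    0    1    2 ]
  [ 0     0   -1   -1   -3 ]
Swap R2 and R3.
  [ 1  -3/2  1/2  1/2  1/2 ]
  [ 0     0   -1   -1   -3 ]
  [ 0     0    0    1    2 ]
Multiply R2 by -1.
  [ 1  -3/2  1/2  1/2  1/2 ]
  [ 0     0    1    1    3 ]
  [ 0     0    0    1    2 ]
Subtract R3 from R2.
  [ 1  -3/2  1/2  1/2  1/2 ]
  [ 0     0    1    0    1 ]
  [ 0     0    0    1    2 ]
Subtract 1/2 times R3 from R1.
  [ 1  -3/2  1/2  0  -1/2 ]
  [ 0     0    1  0     1 ]
  [ 0     0    0  1     2 ]
Subtract 1/2 times R2 from R1.
  [ 1  -3/2  0  0  -1 ]
  [ 0     0  1  0   1 ]
  [ 0     0  0  1   2 ]

[[1, -3/2, 0, 0, -1], [0, 0, 1, 0, 1], [0, 0, 0, 1, 2]]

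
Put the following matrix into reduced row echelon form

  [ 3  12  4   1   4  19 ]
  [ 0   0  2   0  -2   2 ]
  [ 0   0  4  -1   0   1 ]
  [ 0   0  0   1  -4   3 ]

[[1, 4, 0, 0, 4, 4], [0, 0, 1, 0, -1, 1], [0, 0, 0, 1, -4, 3], [0, 0, 0, 0, 0, 0]]

Multiply R1 by 1/3.
  [ 1  4  4/3  1/3  4/3  19/3 ]
  [ 0  0    2    0   -2     2 ]
  [ 0  0    4   -1    0     1 ]
  [ 0  0    0    1   -4     3 ]
Multiply R2 by 1/2.
  [ 1  4  4/3  1/3  4/3  19/3 ]
  [ 0  0    1    0   -1     1 ]
  [ 0  0    4   -1    0     1 ]
  [ 0  0    0    1   -4     3 ]
Subtract 4 times R2 from R3.
  [ 1  4  4/3  1/3  4/3  19/3 ]
  [ 0  0    1    0   -1     1 ]
  [ 0  0    0   -1    4    -3 ]
  [ 0  0    0    1   -4     3 ]
Multiply R3 by -1.
  [ 1  4  4/3  1/3  4/3  19/3 ]
  [ 0  0    1    0   -1     1 ]
  [ 0  0    0    1   -4     3 ]
  [ 0  0    0    1   -4     3 ]
Subtract R3 from R4.
  [ 1  4  4/3  1/3  4/3  19/3 ]
  [ 0  0    1    0   -1     1 ]
  [ 0  0    0    1   -4     3 ]
  [ 0  0    0    0    0     0 ]
Subtract 1/3 times R3 from R1.
  [ 1  4  4/3  0  8/3  16/3 ]
  [ 0  0    1  0   -1     1 ]
  [ 0  0    0  1   -4     3 ]
  [ 0  0    0  0    0     0 ]
Subtract 4/3 times R2 from R1.
  [ 1  4  0  0   4  4 ]
  [ 0  0  1  0  -1  1 ]
  [ 0  0  0  1  -4  3 ]
  [ 0  0  0  0   0  0 ]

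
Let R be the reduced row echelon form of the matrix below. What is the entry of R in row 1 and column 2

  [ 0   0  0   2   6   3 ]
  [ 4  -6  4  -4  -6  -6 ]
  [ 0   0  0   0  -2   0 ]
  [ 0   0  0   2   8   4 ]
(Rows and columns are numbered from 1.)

-3/2

r1 <-> r2
  [ 4  -6  4  -4  -6  -6 ]
  [ 0   0  0   2   6   3 ]
  [ 0   0  0   0  -2   0 ]
  [ 0   0  0   2   8   4 ]
r1 -> 1/4·r1
  [ 1  -3/2  1  -1  -3/2  -3/2 ]
  [ 0     0  0   2     6     3 ]
  [ 0     0  0   0    -2     0 ]
  [ 0     0  0   2     8     4 ]
r2 -> 1/2·r2
  [ 1  -3/2  1  -1  -3/2  -3/2 ]
  [ 0     0  0   1     3   3/2 ]
  [ 0     0  0   0    -2     0 ]
  [ 0     0  0   2     8     4 ]
r4 -> r4 − 2·r2
  [ 1  -3/2  1  -1  -3/2  -3/2 ]
  [ 0     0  0   1     3   3/2 ]
  [ 0     0  0   0    -2     0 ]
  [ 0     0  0   0     2     1 ]
r3 -> -1/2·r3
  [ 1  -3/2  1  -1  -3/2  -3/2 ]
  [ 0     0  0   1     3   3/2 ]
  [ 0     0  0   0     1     0 ]
  [ 0     0  0   0     2     1 ]
r4 -> r4 − 2·r3
  [ 1  -3/2  1  -1  -3/2  -3/2 ]
  [ 0     0  0   1     3   3/2 ]
  [ 0     0  0   0     1     0 ]
  [ 0     0  0   0     0     1 ]
r2 -> r2 − 3/2·r4
  [ 1  -3/2  1  -1  -3/2  -3/2 ]
  [ 0     0  0   1     3     0 ]
  [ 0     0  0   0     1     0 ]
  [ 0     0  0   0     0     1 ]
r1 -> r1 + 3/2·r4
  [ 1  -3/2  1  -1  -3/2  0 ]
  [ 0     0  0   1     3  0 ]
  [ 0     0  0   0     1  0 ]
  [ 0     0  0   0     0  1 ]
r2 -> r2 − 3·r3
  [ 1  -3/2  1  -1  -3/2  0 ]
  [ 0     0  0   1     0  0 ]
  [ 0     0  0   0     1  0 ]
  [ 0     0  0   0     0  1 ]
r1 -> r1 + 3/2·r3
  [ 1  -3/2  1  -1  0  0 ]
  [ 0     0  0   1  0  0 ]
  [ 0     0  0   0  1  0 ]
  [ 0     0  0   0  0  1 ]
r1 -> r1 + r2
  [ 1  -3/2  1  0  0  0 ]
  [ 0     0  0  1  0  0 ]
  [ 0     0  0  0  1  0 ]
  [ 0     0  0  0  0  1 ]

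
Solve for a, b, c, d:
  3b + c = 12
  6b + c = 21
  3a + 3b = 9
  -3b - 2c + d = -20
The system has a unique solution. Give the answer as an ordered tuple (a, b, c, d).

(0, 3, 3, -5)

Form the augmented matrix and row-reduce:
  [ 0   3   1  0  |   12 ]
  [ 0   6   1  0  |   21 ]
  [ 3   3   0  0  |    9 ]
  [ 0  -3  -2  1  |  -20 ]
R1 <=> R3
  [ 3   3   0  0  |    9 ]
  [ 0   6   1  0  |   21 ]
  [ 0   3   1  0  |   12 ]
  [ 0  -3  -2  1  |  -20 ]
R1 := 1/3·R1
  [ 1   1   0  0  |    3 ]
  [ 0   6   1  0  |   21 ]
  [ 0   3   1  0  |   12 ]
  [ 0  -3  -2  1  |  -20 ]
R2 := 1/6·R2
  [ 1   1    0  0  |    3 ]
  [ 0   1  1/6  0  |  7/2 ]
  [ 0   3    1  0  |   12 ]
  [ 0  -3   -2  1  |  -20 ]
R3 := R3 − 3·R2
  [ 1   1    0  0  |    3 ]
  [ 0   1  1/6  0  |  7/2 ]
  [ 0   0  1/2  0  |  3/2 ]
  [ 0  -3   -2  1  |  -20 ]
R4 := R4 + 3·R2
  [ 1  1     0  0  |      3 ]
  [ 0  1   1/6  0  |    7/2 ]
  [ 0  0   1/2  0  |    3/2 ]
  [ 0  0  -3/2  1  |  -19/2 ]
R3 := 2·R3
  [ 1  1     0  0  |      3 ]
  [ 0  1   1/6  0  |    7/2 ]
  [ 0  0     1  0  |      3 ]
  [ 0  0  -3/2  1  |  -19/2 ]
R4 := R4 + 3/2·R3
  [ 1  1    0  0  |    3 ]
  [ 0  1  1/6  0  |  7/2 ]
  [ 0  0    1  0  |    3 ]
  [ 0  0    0  1  |   -5 ]
R2 := R2 − 1/6·R3
  [ 1  1  0  0  |   3 ]
  [ 0  1  0  0  |   3 ]
  [ 0  0  1  0  |   3 ]
  [ 0  0  0  1  |  -5 ]
R1 := R1 − R2
  [ 1  0  0  0  |   0 ]
  [ 0  1  0  0  |   3 ]
  [ 0  0  1  0  |   3 ]
  [ 0  0  0  1  |  -5 ]
Reading off the last column: a = 0, b = 3, c = 3, d = -5.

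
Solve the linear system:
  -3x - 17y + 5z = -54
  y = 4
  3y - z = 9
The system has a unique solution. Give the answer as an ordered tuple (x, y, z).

Form the augmented matrix and row-reduce:
  [ -3  -17   5  |  -54 ]
  [  0    1   0  |    4 ]
  [  0    3  -1  |    9 ]
ρ1 := -1/3·ρ1
  [ 1  17/3  -5/3  |  18 ]
  [ 0     1     0  |   4 ]
  [ 0     3    -1  |   9 ]
ρ3 := ρ3 − 3·ρ2
  [ 1  17/3  -5/3  |  18 ]
  [ 0     1     0  |   4 ]
  [ 0     0    -1  |  -3 ]
ρ3 := -1·ρ3
  [ 1  17/3  -5/3  |  18 ]
  [ 0     1     0  |   4 ]
  [ 0     0     1  |   3 ]
ρ1 := ρ1 + 5/3·ρ3
  [ 1  17/3  0  |  23 ]
  [ 0     1  0  |   4 ]
  [ 0     0  1  |   3 ]
ρ1 := ρ1 − 17/3·ρ2
  [ 1  0  0  |  1/3 ]
  [ 0  1  0  |    4 ]
  [ 0  0  1  |    3 ]
Reading off the last column: x = 1/3, y = 4, z = 3.

(1/3, 4, 3)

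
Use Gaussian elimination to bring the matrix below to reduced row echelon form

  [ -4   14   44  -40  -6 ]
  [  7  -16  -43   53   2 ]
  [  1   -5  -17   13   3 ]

[[1, 0, 3, 3, -2], [0, 1, 4, -2, -1], [0, 0, 0, 0, 0]]

Multiply R1 by -1/4.
Subtract 7 times R1 from R2.
Subtract R1 from R3.
Multiply R2 by 2/17.
Add 3/2 times R2 to R3.
Add 7/2 times R2 to R1.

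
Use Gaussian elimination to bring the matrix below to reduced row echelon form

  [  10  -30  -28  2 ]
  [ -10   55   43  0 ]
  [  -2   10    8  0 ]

[[1, 0, -1, 0], [0, 1, 3/5, 0], [0, 0, 0, 1]]

ρ1 ← 1/10·ρ1
  [   1  -3  -14/5  1/5 ]
  [ -10  55     43    0 ]
  [  -2  10      8    0 ]
ρ2 ← ρ2 + 10·ρ1
  [  1  -3  -14/5  1/5 ]
  [  0  25     15    2 ]
  [ -2  10      8    0 ]
ρ3 ← ρ3 + 2·ρ1
  [ 1  -3  -14/5  1/5 ]
  [ 0  25     15    2 ]
  [ 0   4   12/5  2/5 ]
ρ2 ← 1/25·ρ2
  [ 1  -3  -14/5   1/5 ]
  [ 0   1    3/5  2/25 ]
  [ 0   4   12/5   2/5 ]
ρ3 ← ρ3 − 4·ρ2
  [ 1  -3  -14/5   1/5 ]
  [ 0   1    3/5  2/25 ]
  [ 0   0      0  2/25 ]
ρ3 ← 25/2·ρ3
  [ 1  -3  -14/5   1/5 ]
  [ 0   1    3/5  2/25 ]
  [ 0   0      0     1 ]
ρ2 ← ρ2 − 2/25·ρ3
  [ 1  -3  -14/5  1/5 ]
  [ 0   1    3/5    0 ]
  [ 0   0      0    1 ]
ρ1 ← ρ1 − 1/5·ρ3
  [ 1  -3  -14/5  0 ]
  [ 0   1    3/5  0 ]
  [ 0   0      0  1 ]
ρ1 ← ρ1 + 3·ρ2
  [ 1  0   -1  0 ]
  [ 0  1  3/5  0 ]
  [ 0  0    0  1 ]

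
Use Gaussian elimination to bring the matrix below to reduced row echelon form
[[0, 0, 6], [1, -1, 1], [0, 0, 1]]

[[1, -1, 0], [0, 0, 1], [0, 0, 0]]

R1 <=> R2
R2 := 1/6·R2
R3 := R3 − R2
R1 := R1 − R2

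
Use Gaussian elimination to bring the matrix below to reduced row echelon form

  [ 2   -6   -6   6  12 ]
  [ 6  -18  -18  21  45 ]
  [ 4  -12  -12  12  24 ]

[[1, -3, -3, 0, -3], [0, 0, 0, 1, 3], [0, 0, 0, 0, 0]]

Multiply r1 by 1/2.
  [ 1   -3   -3   3   6 ]
  [ 6  -18  -18  21  45 ]
  [ 4  -12  -12  12  24 ]
Subtract 6 times r1 from r2.
  [ 1   -3   -3   3   6 ]
  [ 0    0    0   3   9 ]
  [ 4  -12  -12  12  24 ]
Subtract 4 times r1 from r3.
  [ 1  -3  -3  3  6 ]
  [ 0   0   0  3  9 ]
  [ 0   0   0  0  0 ]
Multiply r2 by 1/3.
  [ 1  -3  -3  3  6 ]
  [ 0   0   0  1  3 ]
  [ 0   0   0  0  0 ]
Subtract 3 times r2 from r1.
  [ 1  -3  -3  0  -3 ]
  [ 0   0   0  1   3 ]
  [ 0   0   0  0   0 ]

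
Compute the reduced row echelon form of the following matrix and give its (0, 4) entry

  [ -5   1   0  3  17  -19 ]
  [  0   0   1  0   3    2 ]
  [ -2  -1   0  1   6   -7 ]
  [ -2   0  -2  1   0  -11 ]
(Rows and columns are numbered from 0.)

-1

ρ1 := -1/5·ρ1
  [  1  -1/5   0  -3/5  -17/5  19/5 ]
  [  0     0   1     0      3     2 ]
  [ -2    -1   0     1      6    -7 ]
  [ -2     0  -2     1      0   -11 ]
ρ3 := ρ3 + 2·ρ1
  [  1  -1/5   0  -3/5  -17/5  19/5 ]
  [  0     0   1     0      3     2 ]
  [  0  -7/5   0  -1/5   -4/5   3/5 ]
  [ -2     0  -2     1      0   -11 ]
ρ4 := ρ4 + 2·ρ1
  [ 1  -1/5   0  -3/5  -17/5   19/5 ]
  [ 0     0   1     0      3      2 ]
  [ 0  -7/5   0  -1/5   -4/5    3/5 ]
  [ 0  -2/5  -2  -1/5  -34/5  -17/5 ]
ρ2 ↔ ρ3
  [ 1  -1/5   0  -3/5  -17/5   19/5 ]
  [ 0  -7/5   0  -1/5   -4/5    3/5 ]
  [ 0     0   1     0      3      2 ]
  [ 0  -2/5  -2  -1/5  -34/5  -17/5 ]
ρ2 := -5/7·ρ2
  [ 1  -1/5   0  -3/5  -17/5   19/5 ]
  [ 0     1   0   1/7    4/7   -3/7 ]
  [ 0     0   1     0      3      2 ]
  [ 0  -2/5  -2  -1/5  -34/5  -17/5 ]
ρ4 := ρ4 + 2/5·ρ2
  [ 1  -1/5   0  -3/5  -17/5   19/5 ]
  [ 0     1   0   1/7    4/7   -3/7 ]
  [ 0     0   1     0      3      2 ]
  [ 0     0  -2  -1/7  -46/7  -25/7 ]
ρ4 := ρ4 + 2·ρ3
  [ 1  -1/5  0  -3/5  -17/5  19/5 ]
  [ 0     1  0   1/7    4/7  -3/7 ]
  [ 0     0  1     0      3     2 ]
  [ 0     0  0  -1/7   -4/7   3/7 ]
ρ4 := -7·ρ4
  [ 1  -1/5  0  -3/5  -17/5  19/5 ]
  [ 0     1  0   1/7    4/7  -3/7 ]
  [ 0     0  1     0      3     2 ]
  [ 0     0  0     1      4    -3 ]
ρ2 := ρ2 − 1/7·ρ4
  [ 1  -1/5  0  -3/5  -17/5  19/5 ]
  [ 0     1  0     0      0     0 ]
  [ 0     0  1     0      3     2 ]
  [ 0     0  0     1      4    -3 ]
ρ1 := ρ1 + 3/5·ρ4
  [ 1  -1/5  0  0  -1   2 ]
  [ 0     1  0  0   0   0 ]
  [ 0     0  1  0   3   2 ]
  [ 0     0  0  1   4  -3 ]
ρ1 := ρ1 + 1/5·ρ2
  [ 1  0  0  0  -1   2 ]
  [ 0  1  0  0   0   0 ]
  [ 0  0  1  0   3   2 ]
  [ 0  0  0  1   4  -3 ]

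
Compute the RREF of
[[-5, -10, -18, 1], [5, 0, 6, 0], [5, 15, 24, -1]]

[[1, 0, 6/5, 0], [0, 1, 6/5, 0], [0, 0, 0, 1]]

R1 := -1/5·R1
  [ 1   2  18/5  -1/5 ]
  [ 5   0     6     0 ]
  [ 5  15    24    -1 ]
R2 := R2 − 5·R1
  [ 1    2  18/5  -1/5 ]
  [ 0  -10   -12     1 ]
  [ 5   15    24    -1 ]
R3 := R3 − 5·R1
  [ 1    2  18/5  -1/5 ]
  [ 0  -10   -12     1 ]
  [ 0    5     6     0 ]
R2 := -1/10·R2
  [ 1  2  18/5   -1/5 ]
  [ 0  1   6/5  -1/10 ]
  [ 0  5     6      0 ]
R3 := R3 − 5·R2
  [ 1  2  18/5   -1/5 ]
  [ 0  1   6/5  -1/10 ]
  [ 0  0     0    1/2 ]
R3 := 2·R3
  [ 1  2  18/5   -1/5 ]
  [ 0  1   6/5  -1/10 ]
  [ 0  0     0      1 ]
R2 := R2 + 1/10·R3
  [ 1  2  18/5  -1/5 ]
  [ 0  1   6/5     0 ]
  [ 0  0     0     1 ]
R1 := R1 + 1/5·R3
  [ 1  2  18/5  0 ]
  [ 0  1   6/5  0 ]
  [ 0  0     0  1 ]
R1 := R1 − 2·R2
  [ 1  0  6/5  0 ]
  [ 0  1  6/5  0 ]
  [ 0  0    0  1 ]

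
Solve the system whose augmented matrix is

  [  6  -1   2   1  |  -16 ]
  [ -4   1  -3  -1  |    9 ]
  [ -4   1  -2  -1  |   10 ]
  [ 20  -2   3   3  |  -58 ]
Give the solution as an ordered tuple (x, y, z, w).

R1 ← 1/6·R1
  [  1  -1/6  1/3  1/6  |  -8/3 ]
  [ -4     1   -3   -1  |     9 ]
  [ -4     1   -2   -1  |    10 ]
  [ 20    -2    3    3  |   -58 ]
R2 ← R2 + 4·R1
  [  1  -1/6   1/3   1/6  |  -8/3 ]
  [  0   1/3  -5/3  -1/3  |  -5/3 ]
  [ -4     1    -2    -1  |    10 ]
  [ 20    -2     3     3  |   -58 ]
R3 ← R3 + 4·R1
  [  1  -1/6   1/3   1/6  |  -8/3 ]
  [  0   1/3  -5/3  -1/3  |  -5/3 ]
  [  0   1/3  -2/3  -1/3  |  -2/3 ]
  [ 20    -2     3     3  |   -58 ]
R4 ← R4 − 20·R1
  [ 1  -1/6    1/3   1/6  |   -8/3 ]
  [ 0   1/3   -5/3  -1/3  |   -5/3 ]
  [ 0   1/3   -2/3  -1/3  |   -2/3 ]
  [ 0   4/3  -11/3  -1/3  |  -14/3 ]
R2 ← 3·R2
  [ 1  -1/6    1/3   1/6  |   -8/3 ]
  [ 0     1     -5    -1  |     -5 ]
  [ 0   1/3   -2/3  -1/3  |   -2/3 ]
  [ 0   4/3  -11/3  -1/3  |  -14/3 ]
R3 ← R3 − 1/3·R2
  [ 1  -1/6    1/3   1/6  |   -8/3 ]
  [ 0     1     -5    -1  |     -5 ]
  [ 0     0      1     0  |      1 ]
  [ 0   4/3  -11/3  -1/3  |  -14/3 ]
R4 ← R4 − 4/3·R2
  [ 1  -1/6  1/3  1/6  |  -8/3 ]
  [ 0     1   -5   -1  |    -5 ]
  [ 0     0    1    0  |     1 ]
  [ 0     0    3    1  |     2 ]
R4 ← R4 − 3·R3
  [ 1  -1/6  1/3  1/6  |  -8/3 ]
  [ 0     1   -5   -1  |    -5 ]
  [ 0     0    1    0  |     1 ]
  [ 0     0    0    1  |    -1 ]
R2 ← R2 + R4
  [ 1  -1/6  1/3  1/6  |  -8/3 ]
  [ 0     1   -5    0  |    -6 ]
  [ 0     0    1    0  |     1 ]
  [ 0     0    0    1  |    -1 ]
R1 ← R1 − 1/6·R4
  [ 1  -1/6  1/3  0  |  -5/2 ]
  [ 0     1   -5  0  |    -6 ]
  [ 0     0    1  0  |     1 ]
  [ 0     0    0  1  |    -1 ]
R2 ← R2 + 5·R3
  [ 1  -1/6  1/3  0  |  -5/2 ]
  [ 0     1    0  0  |    -1 ]
  [ 0     0    1  0  |     1 ]
  [ 0     0    0  1  |    -1 ]
R1 ← R1 − 1/3·R3
  [ 1  -1/6  0  0  |  -17/6 ]
  [ 0     1  0  0  |     -1 ]
  [ 0     0  1  0  |      1 ]
  [ 0     0  0  1  |     -1 ]
R1 ← R1 + 1/6·R2
  [ 1  0  0  0  |  -3 ]
  [ 0  1  0  0  |  -1 ]
  [ 0  0  1  0  |   1 ]
  [ 0  0  0  1  |  -1 ]
Reading off the last column: x = -3, y = -1, z = 1, w = -1.

(-3, -1, 1, -1)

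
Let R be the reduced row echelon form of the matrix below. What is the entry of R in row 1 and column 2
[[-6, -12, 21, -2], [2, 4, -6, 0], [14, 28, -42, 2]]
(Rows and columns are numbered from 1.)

2

r1 → -1/6·r1
  [  1   2  -7/2  1/3 ]
  [  2   4    -6    0 ]
  [ 14  28   -42    2 ]
r2 → r2 − 2·r1
  [  1   2  -7/2   1/3 ]
  [  0   0     1  -2/3 ]
  [ 14  28   -42     2 ]
r3 → r3 − 14·r1
  [ 1  2  -7/2   1/3 ]
  [ 0  0     1  -2/3 ]
  [ 0  0     7  -8/3 ]
r3 → r3 − 7·r2
  [ 1  2  -7/2   1/3 ]
  [ 0  0     1  -2/3 ]
  [ 0  0     0     2 ]
r3 → 1/2·r3
  [ 1  2  -7/2   1/3 ]
  [ 0  0     1  -2/3 ]
  [ 0  0     0     1 ]
r2 → r2 + 2/3·r3
  [ 1  2  -7/2  1/3 ]
  [ 0  0     1    0 ]
  [ 0  0     0    1 ]
r1 → r1 − 1/3·r3
  [ 1  2  -7/2  0 ]
  [ 0  0     1  0 ]
  [ 0  0     0  1 ]
r1 → r1 + 7/2·r2
  [ 1  2  0  0 ]
  [ 0  0  1  0 ]
  [ 0  0  0  1 ]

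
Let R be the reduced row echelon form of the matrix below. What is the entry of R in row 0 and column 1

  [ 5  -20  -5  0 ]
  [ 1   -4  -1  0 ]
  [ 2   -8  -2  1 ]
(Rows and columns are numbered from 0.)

-4

ρ1 := 1/5·ρ1
  [ 1  -4  -1  0 ]
  [ 1  -4  -1  0 ]
  [ 2  -8  -2  1 ]
ρ2 := ρ2 − ρ1
  [ 1  -4  -1  0 ]
  [ 0   0   0  0 ]
  [ 2  -8  -2  1 ]
ρ3 := ρ3 − 2·ρ1
  [ 1  -4  -1  0 ]
  [ 0   0   0  0 ]
  [ 0   0   0  1 ]
ρ2 <=> ρ3
  [ 1  -4  -1  0 ]
  [ 0   0   0  1 ]
  [ 0   0   0  0 ]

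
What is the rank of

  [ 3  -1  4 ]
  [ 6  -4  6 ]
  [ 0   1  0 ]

rank = 3

R1 → 1/3·R1
  [ 1  -1/3  4/3 ]
  [ 6    -4    6 ]
  [ 0     1    0 ]
R2 → R2 − 6·R1
  [ 1  -1/3  4/3 ]
  [ 0    -2   -2 ]
  [ 0     1    0 ]
R2 → -1/2·R2
  [ 1  -1/3  4/3 ]
  [ 0     1    1 ]
  [ 0     1    0 ]
R3 → R3 − R2
  [ 1  -1/3  4/3 ]
  [ 0     1    1 ]
  [ 0     0   -1 ]
R3 → -1·R3
  [ 1  -1/3  4/3 ]
  [ 0     1    1 ]
  [ 0     0    1 ]
R2 → R2 − R3
  [ 1  -1/3  4/3 ]
  [ 0     1    0 ]
  [ 0     0    1 ]
R1 → R1 − 4/3·R3
  [ 1  -1/3  0 ]
  [ 0     1  0 ]
  [ 0     0  1 ]
R1 → R1 + 1/3·R2
  [ 1  0  0 ]
  [ 0  1  0 ]
  [ 0  0  1 ]
The reduced form has 3 nonzero rows.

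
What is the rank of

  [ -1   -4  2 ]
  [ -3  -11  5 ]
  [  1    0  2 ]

rank = 2

R1 -> -1·R1
  [  1    4  -2 ]
  [ -3  -11   5 ]
  [  1    0   2 ]
R2 -> R2 + 3·R1
  [ 1  4  -2 ]
  [ 0  1  -1 ]
  [ 1  0   2 ]
R3 -> R3 − R1
  [ 1   4  -2 ]
  [ 0   1  -1 ]
  [ 0  -4   4 ]
R3 -> R3 + 4·R2
  [ 1  4  -2 ]
  [ 0  1  -1 ]
  [ 0  0   0 ]
R1 -> R1 − 4·R2
  [ 1  0   2 ]
  [ 0  1  -1 ]
  [ 0  0   0 ]
The reduced form has 2 nonzero rows.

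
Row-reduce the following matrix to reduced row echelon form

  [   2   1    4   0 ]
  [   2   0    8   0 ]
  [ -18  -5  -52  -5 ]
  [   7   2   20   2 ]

ρ1 := 1/2·ρ1
  [   1  1/2    2   0 ]
  [   2    0    8   0 ]
  [ -18   -5  -52  -5 ]
  [   7    2   20   2 ]
ρ2 := ρ2 − 2·ρ1
  [   1  1/2    2   0 ]
  [   0   -1    4   0 ]
  [ -18   -5  -52  -5 ]
  [   7    2   20   2 ]
ρ3 := ρ3 + 18·ρ1
  [ 1  1/2    2   0 ]
  [ 0   -1    4   0 ]
  [ 0    4  -16  -5 ]
  [ 7    2   20   2 ]
ρ4 := ρ4 − 7·ρ1
  [ 1   1/2    2   0 ]
  [ 0    -1    4   0 ]
  [ 0     4  -16  -5 ]
  [ 0  -3/2    6   2 ]
ρ2 := -1·ρ2
  [ 1   1/2    2   0 ]
  [ 0     1   -4   0 ]
  [ 0     4  -16  -5 ]
  [ 0  -3/2    6   2 ]
ρ3 := ρ3 − 4·ρ2
  [ 1   1/2   2   0 ]
  [ 0     1  -4   0 ]
  [ 0     0   0  -5 ]
  [ 0  -3/2   6   2 ]
ρ4 := ρ4 + 3/2·ρ2
  [ 1  1/2   2   0 ]
  [ 0    1  -4   0 ]
  [ 0    0   0  -5 ]
  [ 0    0   0   2 ]
ρ3 := -1/5·ρ3
  [ 1  1/2   2  0 ]
  [ 0    1  -4  0 ]
  [ 0    0   0  1 ]
  [ 0    0   0  2 ]
ρ4 := ρ4 − 2·ρ3
  [ 1  1/2   2  0 ]
  [ 0    1  -4  0 ]
  [ 0    0   0  1 ]
  [ 0    0   0  0 ]
ρ1 := ρ1 − 1/2·ρ2
  [ 1  0   4  0 ]
  [ 0  1  -4  0 ]
  [ 0  0   0  1 ]
  [ 0  0   0  0 ]

[[1, 0, 4, 0], [0, 1, -4, 0], [0, 0, 0, 1], [0, 0, 0, 0]]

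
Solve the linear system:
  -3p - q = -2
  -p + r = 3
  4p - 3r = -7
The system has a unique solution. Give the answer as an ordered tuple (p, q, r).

(2, -4, 5)

Form the augmented matrix and row-reduce:
  [ -3  -1   0  |  -2 ]
  [ -1   0   1  |   3 ]
  [  4   0  -3  |  -7 ]
ρ1 -> -1/3·ρ1
  [  1  1/3   0  |  2/3 ]
  [ -1    0   1  |    3 ]
  [  4    0  -3  |   -7 ]
ρ2 -> ρ2 + ρ1
  [ 1  1/3   0  |   2/3 ]
  [ 0  1/3   1  |  11/3 ]
  [ 4    0  -3  |    -7 ]
ρ3 -> ρ3 − 4·ρ1
  [ 1   1/3   0  |    2/3 ]
  [ 0   1/3   1  |   11/3 ]
  [ 0  -4/3  -3  |  -29/3 ]
ρ2 -> 3·ρ2
  [ 1   1/3   0  |    2/3 ]
  [ 0     1   3  |     11 ]
  [ 0  -4/3  -3  |  -29/3 ]
ρ3 -> ρ3 + 4/3·ρ2
  [ 1  1/3  0  |  2/3 ]
  [ 0    1  3  |   11 ]
  [ 0    0  1  |    5 ]
ρ2 -> ρ2 − 3·ρ3
  [ 1  1/3  0  |  2/3 ]
  [ 0    1  0  |   -4 ]
  [ 0    0  1  |    5 ]
ρ1 -> ρ1 − 1/3·ρ2
  [ 1  0  0  |   2 ]
  [ 0  1  0  |  -4 ]
  [ 0  0  1  |   5 ]
Reading off the last column: p = 2, q = -4, r = 5.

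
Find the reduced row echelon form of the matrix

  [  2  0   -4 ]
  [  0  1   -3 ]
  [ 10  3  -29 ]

[[1, 0, -2], [0, 1, -3], [0, 0, 0]]

R1 → 1/2·R1
  [  1  0   -2 ]
  [  0  1   -3 ]
  [ 10  3  -29 ]
R3 → R3 − 10·R1
  [ 1  0  -2 ]
  [ 0  1  -3 ]
  [ 0  3  -9 ]
R3 → R3 − 3·R2
  [ 1  0  -2 ]
  [ 0  1  -3 ]
  [ 0  0   0 ]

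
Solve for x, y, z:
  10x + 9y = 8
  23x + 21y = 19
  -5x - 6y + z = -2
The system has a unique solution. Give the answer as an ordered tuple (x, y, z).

Form the augmented matrix and row-reduce:
  [ 10   9  0  |   8 ]
  [ 23  21  0  |  19 ]
  [ -5  -6  1  |  -2 ]
R1 -> 1/10·R1
  [  1  9/10  0  |  4/5 ]
  [ 23    21  0  |   19 ]
  [ -5    -6  1  |   -2 ]
R2 -> R2 − 23·R1
  [  1  9/10  0  |  4/5 ]
  [  0  3/10  0  |  3/5 ]
  [ -5    -6  1  |   -2 ]
R3 -> R3 + 5·R1
  [ 1  9/10  0  |  4/5 ]
  [ 0  3/10  0  |  3/5 ]
  [ 0  -3/2  1  |    2 ]
R2 -> 10/3·R2
  [ 1  9/10  0  |  4/5 ]
  [ 0     1  0  |    2 ]
  [ 0  -3/2  1  |    2 ]
R3 -> R3 + 3/2·R2
  [ 1  9/10  0  |  4/5 ]
  [ 0     1  0  |    2 ]
  [ 0     0  1  |    5 ]
R1 -> R1 − 9/10·R2
  [ 1  0  0  |  -1 ]
  [ 0  1  0  |   2 ]
  [ 0  0  1  |   5 ]
Reading off the last column: x = -1, y = 2, z = 5.

(-1, 2, 5)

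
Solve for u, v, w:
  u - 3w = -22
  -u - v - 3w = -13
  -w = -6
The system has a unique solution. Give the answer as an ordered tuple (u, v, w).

Form the augmented matrix and row-reduce:
  [  1   0  -3  |  -22 ]
  [ -1  -1  -3  |  -13 ]
  [  0   0  -1  |   -6 ]
ρ2 → ρ2 + ρ1
  [ 1   0  -3  |  -22 ]
  [ 0  -1  -6  |  -35 ]
  [ 0   0  -1  |   -6 ]
ρ2 → -1·ρ2
  [ 1  0  -3  |  -22 ]
  [ 0  1   6  |   35 ]
  [ 0  0  -1  |   -6 ]
ρ3 → -1·ρ3
  [ 1  0  -3  |  -22 ]
  [ 0  1   6  |   35 ]
  [ 0  0   1  |    6 ]
ρ2 → ρ2 − 6·ρ3
  [ 1  0  -3  |  -22 ]
  [ 0  1   0  |   -1 ]
  [ 0  0   1  |    6 ]
ρ1 → ρ1 + 3·ρ3
  [ 1  0  0  |  -4 ]
  [ 0  1  0  |  -1 ]
  [ 0  0  1  |   6 ]
Reading off the last column: u = -4, v = -1, w = 6.

(-4, -1, 6)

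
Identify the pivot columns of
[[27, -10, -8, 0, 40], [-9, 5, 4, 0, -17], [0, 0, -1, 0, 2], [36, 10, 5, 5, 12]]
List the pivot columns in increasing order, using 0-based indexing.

Multiply R1 by 1/27.
  [  1  -10/27  -8/27  0  40/27 ]
  [ -9       5      4  0    -17 ]
  [  0       0     -1  0      2 ]
  [ 36      10      5  5     12 ]
Add 9 times R1 to R2.
  [  1  -10/27  -8/27  0  40/27 ]
  [  0     5/3    4/3  0  -11/3 ]
  [  0       0     -1  0      2 ]
  [ 36      10      5  5     12 ]
Subtract 36 times R1 from R4.
  [ 1  -10/27  -8/27  0   40/27 ]
  [ 0     5/3    4/3  0   -11/3 ]
  [ 0       0     -1  0       2 ]
  [ 0    70/3   47/3  5  -124/3 ]
Multiply R2 by 3/5.
  [ 1  -10/27  -8/27  0   40/27 ]
  [ 0       1    4/5  0   -11/5 ]
  [ 0       0     -1  0       2 ]
  [ 0    70/3   47/3  5  -124/3 ]
Subtract 70/3 times R2 from R4.
  [ 1  -10/27  -8/27  0  40/27 ]
  [ 0       1    4/5  0  -11/5 ]
  [ 0       0     -1  0      2 ]
  [ 0       0     -3  5     10 ]
Multiply R3 by -1.
  [ 1  -10/27  -8/27  0  40/27 ]
  [ 0       1    4/5  0  -11/5 ]
  [ 0       0      1  0     -2 ]
  [ 0       0     -3  5     10 ]
Add 3 times R3 to R4.
  [ 1  -10/27  -8/27  0  40/27 ]
  [ 0       1    4/5  0  -11/5 ]
  [ 0       0      1  0     -2 ]
  [ 0       0      0  5      4 ]
Multiply R4 by 1/5.
  [ 1  -10/27  -8/27  0  40/27 ]
  [ 0       1    4/5  0  -11/5 ]
  [ 0       0      1  0     -2 ]
  [ 0       0      0  1    4/5 ]
Subtract 4/5 times R3 from R2.
  [ 1  -10/27  -8/27  0  40/27 ]
  [ 0       1      0  0   -3/5 ]
  [ 0       0      1  0     -2 ]
  [ 0       0      0  1    4/5 ]
Add 8/27 times R3 to R1.
  [ 1  -10/27  0  0   8/9 ]
  [ 0       1  0  0  -3/5 ]
  [ 0       0  1  0    -2 ]
  [ 0       0  0  1   4/5 ]
Add 10/27 times R2 to R1.
  [ 1  0  0  0   2/3 ]
  [ 0  1  0  0  -3/5 ]
  [ 0  0  1  0    -2 ]
  [ 0  0  0  1   4/5 ]
Pivot columns are the columns containing a leading 1.

0, 1, 2, 3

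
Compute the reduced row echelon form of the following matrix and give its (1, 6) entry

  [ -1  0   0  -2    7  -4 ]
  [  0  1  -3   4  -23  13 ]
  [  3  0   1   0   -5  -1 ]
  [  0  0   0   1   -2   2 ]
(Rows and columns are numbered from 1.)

r1 := -1·r1
  [ 1  0   0  2   -7   4 ]
  [ 0  1  -3  4  -23  13 ]
  [ 3  0   1  0   -5  -1 ]
  [ 0  0   0  1   -2   2 ]
r3 := r3 − 3·r1
  [ 1  0   0   2   -7    4 ]
  [ 0  1  -3   4  -23   13 ]
  [ 0  0   1  -6   16  -13 ]
  [ 0  0   0   1   -2    2 ]
r3 := r3 + 6·r4
  [ 1  0   0  2   -7   4 ]
  [ 0  1  -3  4  -23  13 ]
  [ 0  0   1  0    4  -1 ]
  [ 0  0   0  1   -2   2 ]
r2 := r2 − 4·r4
  [ 1  0   0  2   -7   4 ]
  [ 0  1  -3  0  -15   5 ]
  [ 0  0   1  0    4  -1 ]
  [ 0  0   0  1   -2   2 ]
r1 := r1 − 2·r4
  [ 1  0   0  0   -3   0 ]
  [ 0  1  -3  0  -15   5 ]
  [ 0  0   1  0    4  -1 ]
  [ 0  0   0  1   -2   2 ]
r2 := r2 + 3·r3
  [ 1  0  0  0  -3   0 ]
  [ 0  1  0  0  -3   2 ]
  [ 0  0  1  0   4  -1 ]
  [ 0  0  0  1  -2   2 ]

0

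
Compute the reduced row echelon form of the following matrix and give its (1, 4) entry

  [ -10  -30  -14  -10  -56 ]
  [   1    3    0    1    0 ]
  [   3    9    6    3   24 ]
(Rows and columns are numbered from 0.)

4

Multiply r1 by -1/10.
  [ 1  3  7/5  1  28/5 ]
  [ 1  3    0  1     0 ]
  [ 3  9    6  3    24 ]
Subtract r1 from r2.
  [ 1  3   7/5  1   28/5 ]
  [ 0  0  -7/5  0  -28/5 ]
  [ 3  9     6  3     24 ]
Subtract 3 times r1 from r3.
  [ 1  3   7/5  1   28/5 ]
  [ 0  0  -7/5  0  -28/5 ]
  [ 0  0   9/5  0   36/5 ]
Multiply r2 by -5/7.
  [ 1  3  7/5  1  28/5 ]
  [ 0  0    1  0     4 ]
  [ 0  0  9/5  0  36/5 ]
Subtract 9/5 times r2 from r3.
  [ 1  3  7/5  1  28/5 ]
  [ 0  0    1  0     4 ]
  [ 0  0    0  0     0 ]
Subtract 7/5 times r2 from r1.
  [ 1  3  0  1  0 ]
  [ 0  0  1  0  4 ]
  [ 0  0  0  0  0 ]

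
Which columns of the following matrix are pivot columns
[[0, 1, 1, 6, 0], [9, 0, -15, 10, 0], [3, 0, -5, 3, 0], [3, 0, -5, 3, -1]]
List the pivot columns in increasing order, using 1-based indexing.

Swap R1 and R2.
  [ 9  0  -15  10   0 ]
  [ 0  1    1   6   0 ]
  [ 3  0   -5   3   0 ]
  [ 3  0   -5   3  -1 ]
Multiply R1 by 1/9.
  [ 1  0  -5/3  10/9   0 ]
  [ 0  1     1     6   0 ]
  [ 3  0    -5     3   0 ]
  [ 3  0    -5     3  -1 ]
Subtract 3 times R1 from R3.
  [ 1  0  -5/3  10/9   0 ]
  [ 0  1     1     6   0 ]
  [ 0  0     0  -1/3   0 ]
  [ 3  0    -5     3  -1 ]
Subtract 3 times R1 from R4.
  [ 1  0  -5/3  10/9   0 ]
  [ 0  1     1     6   0 ]
  [ 0  0     0  -1/3   0 ]
  [ 0  0     0  -1/3  -1 ]
Multiply R3 by -3.
  [ 1  0  -5/3  10/9   0 ]
  [ 0  1     1     6   0 ]
  [ 0  0     0     1   0 ]
  [ 0  0     0  -1/3  -1 ]
Add 1/3 times R3 to R4.
  [ 1  0  -5/3  10/9   0 ]
  [ 0  1     1     6   0 ]
  [ 0  0     0     1   0 ]
  [ 0  0     0     0  -1 ]
Multiply R4 by -1.
  [ 1  0  -5/3  10/9  0 ]
  [ 0  1     1     6  0 ]
  [ 0  0     0     1  0 ]
  [ 0  0     0     0  1 ]
Subtract 6 times R3 from R2.
  [ 1  0  -5/3  10/9  0 ]
  [ 0  1     1     0  0 ]
  [ 0  0     0     1  0 ]
  [ 0  0     0     0  1 ]
Subtract 10/9 times R3 from R1.
  [ 1  0  -5/3  0  0 ]
  [ 0  1     1  0  0 ]
  [ 0  0     0  1  0 ]
  [ 0  0     0  0  1 ]
Pivot columns are the columns containing a leading 1.

1, 2, 4, 5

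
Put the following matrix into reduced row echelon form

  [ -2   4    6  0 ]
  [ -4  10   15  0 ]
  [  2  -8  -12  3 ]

Multiply ρ1 by -1/2.
  [  1  -2   -3  0 ]
  [ -4  10   15  0 ]
  [  2  -8  -12  3 ]
Add 4 times ρ1 to ρ2.
  [ 1  -2   -3  0 ]
  [ 0   2    3  0 ]
  [ 2  -8  -12  3 ]
Subtract 2 times ρ1 from ρ3.
  [ 1  -2  -3  0 ]
  [ 0   2   3  0 ]
  [ 0  -4  -6  3 ]
Multiply ρ2 by 1/2.
  [ 1  -2   -3  0 ]
  [ 0   1  3/2  0 ]
  [ 0  -4   -6  3 ]
Add 4 times ρ2 to ρ3.
  [ 1  -2   -3  0 ]
  [ 0   1  3/2  0 ]
  [ 0   0    0  3 ]
Multiply ρ3 by 1/3.
  [ 1  -2   -3  0 ]
  [ 0   1  3/2  0 ]
  [ 0   0    0  1 ]
Add 2 times ρ2 to ρ1.
  [ 1  0    0  0 ]
  [ 0  1  3/2  0 ]
  [ 0  0    0  1 ]

[[1, 0, 0, 0], [0, 1, 3/2, 0], [0, 0, 0, 1]]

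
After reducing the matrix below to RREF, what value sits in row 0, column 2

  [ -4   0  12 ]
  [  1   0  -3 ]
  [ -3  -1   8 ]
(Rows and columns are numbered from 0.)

Multiply R1 by -1/4.
  [  1   0  -3 ]
  [  1   0  -3 ]
  [ -3  -1   8 ]
Subtract R1 from R2.
  [  1   0  -3 ]
  [  0   0   0 ]
  [ -3  -1   8 ]
Add 3 times R1 to R3.
  [ 1   0  -3 ]
  [ 0   0   0 ]
  [ 0  -1  -1 ]
Swap R2 and R3.
  [ 1   0  -3 ]
  [ 0  -1  -1 ]
  [ 0   0   0 ]
Multiply R2 by -1.
  [ 1  0  -3 ]
  [ 0  1   1 ]
  [ 0  0   0 ]

-3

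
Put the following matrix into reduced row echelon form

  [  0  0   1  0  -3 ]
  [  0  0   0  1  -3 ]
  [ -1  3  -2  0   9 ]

Swap r1 and r3.
Multiply r1 by -1.
Swap r2 and r3.
Subtract 2 times r2 from r1.

[[1, -3, 0, 0, -3], [0, 0, 1, 0, -3], [0, 0, 0, 1, -3]]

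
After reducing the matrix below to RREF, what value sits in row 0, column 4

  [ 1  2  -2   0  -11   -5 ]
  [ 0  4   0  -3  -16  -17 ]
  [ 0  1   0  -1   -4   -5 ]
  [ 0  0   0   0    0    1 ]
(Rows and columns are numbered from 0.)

-3

R2 ← 1/4·R2
  [ 1  2  -2     0  -11     -5 ]
  [ 0  1   0  -3/4   -4  -17/4 ]
  [ 0  1   0    -1   -4     -5 ]
  [ 0  0   0     0    0      1 ]
R3 ← R3 − R2
  [ 1  2  -2     0  -11     -5 ]
  [ 0  1   0  -3/4   -4  -17/4 ]
  [ 0  0   0  -1/4    0   -3/4 ]
  [ 0  0   0     0    0      1 ]
R3 ← -4·R3
  [ 1  2  -2     0  -11     -5 ]
  [ 0  1   0  -3/4   -4  -17/4 ]
  [ 0  0   0     1    0      3 ]
  [ 0  0   0     0    0      1 ]
R3 ← R3 − 3·R4
  [ 1  2  -2     0  -11     -5 ]
  [ 0  1   0  -3/4   -4  -17/4 ]
  [ 0  0   0     1    0      0 ]
  [ 0  0   0     0    0      1 ]
R2 ← R2 + 17/4·R4
  [ 1  2  -2     0  -11  -5 ]
  [ 0  1   0  -3/4   -4   0 ]
  [ 0  0   0     1    0   0 ]
  [ 0  0   0     0    0   1 ]
R1 ← R1 + 5·R4
  [ 1  2  -2     0  -11  0 ]
  [ 0  1   0  -3/4   -4  0 ]
  [ 0  0   0     1    0  0 ]
  [ 0  0   0     0    0  1 ]
R2 ← R2 + 3/4·R3
  [ 1  2  -2  0  -11  0 ]
  [ 0  1   0  0   -4  0 ]
  [ 0  0   0  1    0  0 ]
  [ 0  0   0  0    0  1 ]
R1 ← R1 − 2·R2
  [ 1  0  -2  0  -3  0 ]
  [ 0  1   0  0  -4  0 ]
  [ 0  0   0  1   0  0 ]
  [ 0  0   0  0   0  1 ]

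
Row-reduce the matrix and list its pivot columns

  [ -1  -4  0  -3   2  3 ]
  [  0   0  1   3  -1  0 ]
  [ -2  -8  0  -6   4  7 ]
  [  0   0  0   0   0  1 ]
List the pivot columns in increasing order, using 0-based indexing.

0, 2, 5

Multiply R1 by -1.
  [  1   4  0   3  -2  -3 ]
  [  0   0  1   3  -1   0 ]
  [ -2  -8  0  -6   4   7 ]
  [  0   0  0   0   0   1 ]
Add 2 times R1 to R3.
  [ 1  4  0  3  -2  -3 ]
  [ 0  0  1  3  -1   0 ]
  [ 0  0  0  0   0   1 ]
  [ 0  0  0  0   0   1 ]
Subtract R3 from R4.
  [ 1  4  0  3  -2  -3 ]
  [ 0  0  1  3  -1   0 ]
  [ 0  0  0  0   0   1 ]
  [ 0  0  0  0   0   0 ]
Add 3 times R3 to R1.
  [ 1  4  0  3  -2  0 ]
  [ 0  0  1  3  -1  0 ]
  [ 0  0  0  0   0  1 ]
  [ 0  0  0  0   0  0 ]
Pivot columns are the columns containing a leading 1.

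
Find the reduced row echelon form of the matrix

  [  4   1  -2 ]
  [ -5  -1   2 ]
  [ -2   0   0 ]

[[1, 0, 0], [0, 1, -2], [0, 0, 0]]

r1 ← 1/4·r1
  [  1  1/4  -1/2 ]
  [ -5   -1     2 ]
  [ -2    0     0 ]
r2 ← r2 + 5·r1
  [  1  1/4  -1/2 ]
  [  0  1/4  -1/2 ]
  [ -2    0     0 ]
r3 ← r3 + 2·r1
  [ 1  1/4  -1/2 ]
  [ 0  1/4  -1/2 ]
  [ 0  1/2    -1 ]
r2 ← 4·r2
  [ 1  1/4  -1/2 ]
  [ 0    1    -2 ]
  [ 0  1/2    -1 ]
r3 ← r3 − 1/2·r2
  [ 1  1/4  -1/2 ]
  [ 0    1    -2 ]
  [ 0    0     0 ]
r1 ← r1 − 1/4·r2
  [ 1  0   0 ]
  [ 0  1  -2 ]
  [ 0  0   0 ]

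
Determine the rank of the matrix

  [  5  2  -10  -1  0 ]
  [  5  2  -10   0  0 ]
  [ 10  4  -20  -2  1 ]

rank = 3

ρ1 → 1/5·ρ1
  [  1  2/5   -2  -1/5  0 ]
  [  5    2  -10     0  0 ]
  [ 10    4  -20    -2  1 ]
ρ2 → ρ2 − 5·ρ1
  [  1  2/5   -2  -1/5  0 ]
  [  0    0    0     1  0 ]
  [ 10    4  -20    -2  1 ]
ρ3 → ρ3 − 10·ρ1
  [ 1  2/5  -2  -1/5  0 ]
  [ 0    0   0     1  0 ]
  [ 0    0   0     0  1 ]
ρ1 → ρ1 + 1/5·ρ2
  [ 1  2/5  -2  0  0 ]
  [ 0    0   0  1  0 ]
  [ 0    0   0  0  1 ]
The reduced form has 3 nonzero rows.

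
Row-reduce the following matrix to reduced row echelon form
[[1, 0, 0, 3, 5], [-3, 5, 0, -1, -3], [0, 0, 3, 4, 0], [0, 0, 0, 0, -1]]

[[1, 0, 0, 3, 0], [0, 1, 0, 8/5, 0], [0, 0, 1, 4/3, 0], [0, 0, 0, 0, 1]]

r2 -> r2 + 3·r1
  [ 1  0  0  3   5 ]
  [ 0  5  0  8  12 ]
  [ 0  0  3  4   0 ]
  [ 0  0  0  0  -1 ]
r2 -> 1/5·r2
  [ 1  0  0    3     5 ]
  [ 0  1  0  8/5  12/5 ]
  [ 0  0  3    4     0 ]
  [ 0  0  0    0    -1 ]
r3 -> 1/3·r3
  [ 1  0  0    3     5 ]
  [ 0  1  0  8/5  12/5 ]
  [ 0  0  1  4/3     0 ]
  [ 0  0  0    0    -1 ]
r4 -> -1·r4
  [ 1  0  0    3     5 ]
  [ 0  1  0  8/5  12/5 ]
  [ 0  0  1  4/3     0 ]
  [ 0  0  0    0     1 ]
r2 -> r2 − 12/5·r4
  [ 1  0  0    3  5 ]
  [ 0  1  0  8/5  0 ]
  [ 0  0  1  4/3  0 ]
  [ 0  0  0    0  1 ]
r1 -> r1 − 5·r4
  [ 1  0  0    3  0 ]
  [ 0  1  0  8/5  0 ]
  [ 0  0  1  4/3  0 ]
  [ 0  0  0    0  1 ]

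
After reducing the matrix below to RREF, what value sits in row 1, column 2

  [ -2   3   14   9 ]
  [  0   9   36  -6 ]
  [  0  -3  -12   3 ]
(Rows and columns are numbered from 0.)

Multiply R1 by -1/2.
  [ 1  -3/2   -7  -9/2 ]
  [ 0     9   36    -6 ]
  [ 0    -3  -12     3 ]
Multiply R2 by 1/9.
  [ 1  -3/2   -7  -9/2 ]
  [ 0     1    4  -2/3 ]
  [ 0    -3  -12     3 ]
Add 3 times R2 to R3.
  [ 1  -3/2  -7  -9/2 ]
  [ 0     1   4  -2/3 ]
  [ 0     0   0     1 ]
Add 2/3 times R3 to R2.
  [ 1  -3/2  -7  -9/2 ]
  [ 0     1   4     0 ]
  [ 0     0   0     1 ]
Add 9/2 times R3 to R1.
  [ 1  -3/2  -7  0 ]
  [ 0     1   4  0 ]
  [ 0     0   0  1 ]
Add 3/2 times R2 to R1.
  [ 1  0  -1  0 ]
  [ 0  1   4  0 ]
  [ 0  0   0  1 ]

4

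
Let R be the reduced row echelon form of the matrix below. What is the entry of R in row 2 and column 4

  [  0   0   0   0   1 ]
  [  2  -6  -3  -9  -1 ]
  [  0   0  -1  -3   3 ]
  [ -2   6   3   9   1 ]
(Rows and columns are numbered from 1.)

R1 <-> R2
  [  2  -6  -3  -9  -1 ]
  [  0   0   0   0   1 ]
  [  0   0  -1  -3   3 ]
  [ -2   6   3   9   1 ]
R1 ← 1/2·R1
  [  1  -3  -3/2  -9/2  -1/2 ]
  [  0   0     0     0     1 ]
  [  0   0    -1    -3     3 ]
  [ -2   6     3     9     1 ]
R4 ← R4 + 2·R1
  [ 1  -3  -3/2  -9/2  -1/2 ]
  [ 0   0     0     0     1 ]
  [ 0   0    -1    -3     3 ]
  [ 0   0     0     0     0 ]
R2 <-> R3
  [ 1  -3  -3/2  -9/2  -1/2 ]
  [ 0   0    -1    -3     3 ]
  [ 0   0     0     0     1 ]
  [ 0   0     0     0     0 ]
R2 ← -1·R2
  [ 1  -3  -3/2  -9/2  -1/2 ]
  [ 0   0     1     3    -3 ]
  [ 0   0     0     0     1 ]
  [ 0   0     0     0     0 ]
R2 ← R2 + 3·R3
  [ 1  -3  -3/2  -9/2  -1/2 ]
  [ 0   0     1     3     0 ]
  [ 0   0     0     0     1 ]
  [ 0   0     0     0     0 ]
R1 ← R1 + 1/2·R3
  [ 1  -3  -3/2  -9/2  0 ]
  [ 0   0     1     3  0 ]
  [ 0   0     0     0  1 ]
  [ 0   0     0     0  0 ]
R1 ← R1 + 3/2·R2
  [ 1  -3  0  0  0 ]
  [ 0   0  1  3  0 ]
  [ 0   0  0  0  1 ]
  [ 0   0  0  0  0 ]

3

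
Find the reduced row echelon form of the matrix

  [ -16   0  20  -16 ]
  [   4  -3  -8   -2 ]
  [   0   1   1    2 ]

[[1, 0, -5/4, 1], [0, 1, 1, 2], [0, 0, 0, 0]]

r1 := -1/16·r1
  [ 1   0  -5/4   1 ]
  [ 4  -3    -8  -2 ]
  [ 0   1     1   2 ]
r2 := r2 − 4·r1
  [ 1   0  -5/4   1 ]
  [ 0  -3    -3  -6 ]
  [ 0   1     1   2 ]
r2 := -1/3·r2
  [ 1  0  -5/4  1 ]
  [ 0  1     1  2 ]
  [ 0  1     1  2 ]
r3 := r3 − r2
  [ 1  0  -5/4  1 ]
  [ 0  1     1  2 ]
  [ 0  0     0  0 ]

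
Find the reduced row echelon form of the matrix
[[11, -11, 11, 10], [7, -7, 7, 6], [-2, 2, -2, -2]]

ρ1 ← 1/11·ρ1
  [  1  -1   1  10/11 ]
  [  7  -7   7      6 ]
  [ -2   2  -2     -2 ]
ρ2 ← ρ2 − 7·ρ1
  [  1  -1   1  10/11 ]
  [  0   0   0  -4/11 ]
  [ -2   2  -2     -2 ]
ρ3 ← ρ3 + 2·ρ1
  [ 1  -1  1  10/11 ]
  [ 0   0  0  -4/11 ]
  [ 0   0  0  -2/11 ]
ρ2 ← -11/4·ρ2
  [ 1  -1  1  10/11 ]
  [ 0   0  0      1 ]
  [ 0   0  0  -2/11 ]
ρ3 ← ρ3 + 2/11·ρ2
  [ 1  -1  1  10/11 ]
  [ 0   0  0      1 ]
  [ 0   0  0      0 ]
ρ1 ← ρ1 − 10/11·ρ2
  [ 1  -1  1  0 ]
  [ 0   0  0  1 ]
  [ 0   0  0  0 ]

[[1, -1, 1, 0], [0, 0, 0, 1], [0, 0, 0, 0]]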